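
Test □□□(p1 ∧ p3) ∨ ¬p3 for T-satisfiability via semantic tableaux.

1. □□□(p1 ∧ p3) ∨ ¬p3, w0
2. ¬p3, w0
Accessibility: w0Rw0

Satisfiable (open branch found)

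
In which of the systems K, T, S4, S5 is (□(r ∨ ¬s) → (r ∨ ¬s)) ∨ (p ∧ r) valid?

T, S4, S5

K-tableau for the negation ¬((□(r ∨ ¬s) → (r ∨ ¬s)) ∨ (p ∧ r)):
1. ¬((□(r ∨ ¬s) → (r ∨ ¬s)) ∨ (p ∧ r)), u
2. ¬(□(r ∨ ¬s) → (r ∨ ¬s)), u
3. ¬(p ∧ r), u
4. □(r ∨ ¬s), u
5. ¬(r ∨ ¬s), u
6. ¬r, u
7. s, u
Complete open branch: countermodel on a K-frame, so not valid in K.
T-tableau for the negation ¬((□(r ∨ ¬s) → (r ∨ ¬s)) ∨ (p ∧ r)):
1. ¬((□(r ∨ ¬s) → (r ∨ ¬s)) ∨ (p ∧ r)), u
2. ¬(□(r ∨ ¬s) → (r ∨ ¬s)), u
3. ¬(p ∧ r), u
4. □(r ∨ ¬s), u
5. ¬(r ∨ ¬s), u
6. ¬r, u
7. s, u
8. r ∨ ¬s, u
9. ¬s, u
Accessibility: uRu
Branch closes: s and ¬s both at u.
Every branch closes (one shown): valid in T, hence also in S4, S5 (every theorem of T is a theorem of S4 and S5).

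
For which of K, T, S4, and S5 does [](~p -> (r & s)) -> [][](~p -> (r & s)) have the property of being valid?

S4, S5

S4-tableau for the negation ~([](~p -> (r & s)) -> [][](~p -> (r & s))):
1. ~([](~p -> (r & s)) -> [][](~p -> (r & s))), 0
2. [](~p -> (r & s)), 0   [~->-rule on 1]
3. ~[][](~p -> (r & s)), 0   [~->-rule on 1]
4. ~p -> (r & s), 0   [[]-rule on 2 via 0R0]
5. r & s, 0   [->-rule on 4 (branches; this branch)]
6. r, 0   [&-rule on 5]
7. s, 0   [&-rule on 5]
8. ~[](~p -> (r & s)), 1   [~[]-rule on 3: fresh world 1, 0R1]
9. ~p -> (r & s), 1   [[]-rule on 2 via 0R1]
10. r & s, 1   [->-rule on 9 (branches; this branch)]
11. r, 1   [&-rule on 10]
12. s, 1   [&-rule on 10]
13. ~(~p -> (r & s)), 2   [~[]-rule on 8: fresh world 2, 1R2]
14. ~p, 2   [~->-rule on 13]
15. ~(r & s), 2   [~->-rule on 13]
16. ~p -> (r & s), 2   [[]-rule on 2 via 0R2]
17. ~s, 2   [~&-rule on 15 (branches; this branch)]
18. r & s, 2   [->-rule on 16 (branches; this branch)]
19. r, 2   [&-rule on 18]
20. s, 2   [&-rule on 18]
Accessibility: 0R0, 0R1, 0R2, 1R1, 1R2, 2R2
Branch closes: s and ~s both at 2.
Every branch closes (one shown): valid in S4, hence also in S5 (every theorem of S4 is a theorem of S5).
T-tableau for the negation ~([](~p -> (r & s)) -> [][](~p -> (r & s))):
1. ~([](~p -> (r & s)) -> [][](~p -> (r & s))), 0
2. [](~p -> (r & s)), 0   [~->-rule on 1]
3. ~[][](~p -> (r & s)), 0   [~->-rule on 1]
4. ~p -> (r & s), 0   [[]-rule on 2 via 0R0]
5. r & s, 0   [->-rule on 4 (branches; this branch)]
6. r, 0   [&-rule on 5]
7. s, 0   [&-rule on 5]
8. ~[](~p -> (r & s)), 1   [~[]-rule on 3: fresh world 1, 0R1]
9. ~p -> (r & s), 1   [[]-rule on 2 via 0R1]
10. r & s, 1   [->-rule on 9 (branches; this branch)]
11. r, 1   [&-rule on 10]
12. s, 1   [&-rule on 10]
13. ~(~p -> (r & s)), 2   [~[]-rule on 8: fresh world 2, 1R2]
14. ~p, 2   [~->-rule on 13]
15. ~(r & s), 2   [~->-rule on 13]
16. ~s, 2   [~&-rule on 15 (branches; this branch)]
Accessibility: 0R0, 0R1, 1R1, 1R2, 2R2
Complete open branch: countermodel on a T-frame, so not valid in T, nor in K (the same frame is also a K-frame).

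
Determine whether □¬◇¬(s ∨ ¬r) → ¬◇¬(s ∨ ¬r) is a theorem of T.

Valid

Tableau for the negation ¬(□¬◇¬(s ∨ ¬r) → ¬◇¬(s ∨ ¬r)):
1. ¬(□¬◇¬(s ∨ ¬r) → ¬◇¬(s ∨ ¬r)), w0
2. □¬◇¬(s ∨ ¬r), w0
3. ◇¬(s ∨ ¬r), w0
4. ¬◇¬(s ∨ ¬r), w0
5. s ∨ ¬r, w0
6. ¬r, w0
7. ¬(s ∨ ¬r), w1
8. ¬s, w1
9. r, w1
10. ¬◇¬(s ∨ ¬r), w1
11. s ∨ ¬r, w1
12. ¬r, w1
Accessibility: w0Rw0, w0Rw1, w1Rw1
Branch closes: r and ¬r both at w1.
All branches of the negation close; one closing branch shown above.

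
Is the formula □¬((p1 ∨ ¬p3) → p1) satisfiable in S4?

Satisfiable

1. □¬((p1 ∨ ¬p3) → p1), u
2. ¬((p1 ∨ ¬p3) → p1), u
3. p1 ∨ ¬p3, u
4. ¬p1, u
5. ¬p3, u
Accessibility: uRu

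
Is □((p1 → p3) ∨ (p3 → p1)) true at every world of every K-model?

Valid in K

Tableau for the negation ¬□((p1 → p3) ∨ (p3 → p1)):
1. ¬□((p1 → p3) ∨ (p3 → p1)), 0
2. ¬((p1 → p3) ∨ (p3 → p1)), 1   [¬□-rule on 1: fresh world 1, 0R1]
3. ¬(p1 → p3), 1   [¬∨-rule on 2]
4. ¬(p3 → p1), 1   [¬∨-rule on 2]
5. p1, 1   [¬→-rule on 3]
6. ¬p3, 1   [¬→-rule on 3]
7. p3, 1   [¬→-rule on 4]
8. ¬p1, 1   [¬→-rule on 4]
Accessibility: 0R1
Branch closes: p3 and ¬p3 both at 1.
Every branch of the negation's tableau closes; the branch above is one of them.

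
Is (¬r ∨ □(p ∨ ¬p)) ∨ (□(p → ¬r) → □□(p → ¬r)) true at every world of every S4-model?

Valid

Tableau for the negation ¬((¬r ∨ □(p ∨ ¬p)) ∨ (□(p → ¬r) → □□(p → ¬r))):
1. ¬((¬r ∨ □(p ∨ ¬p)) ∨ (□(p → ¬r) → □□(p → ¬r))), u
2. ¬(¬r ∨ □(p ∨ ¬p)), u   [¬∨-rule on 1]
3. ¬(□(p → ¬r) → □□(p → ¬r)), u   [¬∨-rule on 1]
4. r, u   [¬∨-rule on 2]
5. ¬□(p ∨ ¬p), u   [¬∨-rule on 2]
6. □(p → ¬r), u   [¬→-rule on 3]
7. ¬□□(p → ¬r), u   [¬→-rule on 3]
8. p → ¬r, u   [□-rule on 6 via uRu]
9. ¬p, u   [→-rule on 8 (branches; this branch)]
10. ¬(p ∨ ¬p), v   [¬□-rule on 5: fresh world v, uRv]
11. ¬p, v   [¬∨-rule on 10]
12. p, v   [¬∨-rule on 10]
Accessibility: uRu, uRv, vRv
Branch closes: p and ¬p both at v.
All branches of the negation close; one closing branch shown above.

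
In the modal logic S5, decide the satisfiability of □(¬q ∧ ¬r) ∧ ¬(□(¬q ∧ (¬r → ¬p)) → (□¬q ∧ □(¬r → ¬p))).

No, unsatisfiable

1. □(¬q ∧ ¬r) ∧ ¬(□(¬q ∧ (¬r → ¬p)) → (□¬q ∧ □(¬r → ¬p))), u
2. □(¬q ∧ ¬r), u   [∧-rule on 1]
3. ¬(□(¬q ∧ (¬r → ¬p)) → (□¬q ∧ □(¬r → ¬p))), u   [∧-rule on 1]
4. □(¬q ∧ (¬r → ¬p)), u   [¬→-rule on 3]
5. ¬(□¬q ∧ □(¬r → ¬p)), u   [¬→-rule on 3]
6. ¬q ∧ ¬r, u   [□-rule on 2 via uRu]
7. ¬q, u   [∧-rule on 6]
8. ¬r, u   [∧-rule on 6]
9. ¬q ∧ (¬r → ¬p), u   [□-rule on 4 via uRu]
10. ¬r → ¬p, u   [∧-rule on 9]
11. ¬□(¬r → ¬p), u   [¬∧-rule on 5 (branches; this branch)]
12. ¬p, u   [→-rule on 10 (branches; this branch)]
13. ¬(¬r → ¬p), v   [¬□-rule on 11: fresh world v, uRv]
14. ¬r, v   [¬→-rule on 13]
15. p, v   [¬→-rule on 13]
16. ¬q ∧ ¬r, v   [□-rule on 2 via uRv]
17. ¬q, v   [∧-rule on 16]
18. ¬q ∧ (¬r → ¬p), v   [□-rule on 4 via uRv]
19. ¬r → ¬p, v   [∧-rule on 18]
20. ¬p, v   [→-rule on 19 (branches; this branch)]
Accessibility: uRu, uRv, vRu, vRv
Branch closes: p and ¬p both at v.
Every branch closes; the branch above is one of them.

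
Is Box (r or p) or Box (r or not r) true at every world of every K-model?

Valid

Tableau for the negation not (Box (r or p) or Box (r or not r)):
1. not (Box (r or p) or Box (r or not r)), w0
2. not Box (r or p), w0
3. not Box (r or not r), w0
4. not (r or p), w1
5. not r, w1
6. not p, w1
7. not (r or not r), w2
8. not r, w2
9. r, w2
Accessibility: w0Rw1, w0Rw2
Branch closes: r and not r both at w2.
Every branch of the negation's tableau closes; the branch above is one of them.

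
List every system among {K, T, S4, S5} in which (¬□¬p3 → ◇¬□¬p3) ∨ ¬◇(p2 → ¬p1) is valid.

T, S4, S5

K-tableau for the negation ¬((¬□¬p3 → ◇¬□¬p3) ∨ ¬◇(p2 → ¬p1)):
1. ¬((¬□¬p3 → ◇¬□¬p3) ∨ ¬◇(p2 → ¬p1)), w0
2. ¬(¬□¬p3 → ◇¬□¬p3), w0   [¬∨-rule on 1]
3. ◇(p2 → ¬p1), w0   [¬∨-rule on 1]
4. ¬□¬p3, w0   [¬→-rule on 2]
5. ¬◇¬□¬p3, w0   [¬→-rule on 2]
6. p2 → ¬p1, w1   [◇-rule on 3: fresh world w1, w0Rw1]
7. □¬p3, w1   [¬◇-rule on 5 via w0Rw1]
8. ¬p1, w1   [→-rule on 6 (branches; this branch)]
9. p3, w2   [¬□-rule on 4: fresh world w2, w0Rw2]
10. □¬p3, w2   [¬◇-rule on 5 via w0Rw2]
Accessibility: w0Rw1, w0Rw2
Complete open branch: countermodel on a K-frame, so not valid in K.
T-tableau for the negation ¬((¬□¬p3 → ◇¬□¬p3) ∨ ¬◇(p2 → ¬p1)):
1. ¬((¬□¬p3 → ◇¬□¬p3) ∨ ¬◇(p2 → ¬p1)), w0
2. ¬(¬□¬p3 → ◇¬□¬p3), w0   [¬∨-rule on 1]
3. ◇(p2 → ¬p1), w0   [¬∨-rule on 1]
4. ¬□¬p3, w0   [¬→-rule on 2]
5. ¬◇¬□¬p3, w0   [¬→-rule on 2]
6. □¬p3, w0   [¬◇-rule on 5 via w0Rw0]
7. ¬p3, w0   [□-rule on 6 via w0Rw0]
8. p2 → ¬p1, w1   [◇-rule on 3: fresh world w1, w0Rw1]
9. □¬p3, w1   [¬◇-rule on 5 via w0Rw1]
10. ¬p3, w1   [□-rule on 6 via w0Rw1]
11. ¬p1, w1   [→-rule on 8 (branches; this branch)]
12. p3, w2   [¬□-rule on 4: fresh world w2, w0Rw2]
13. □¬p3, w2   [¬◇-rule on 5 via w0Rw2]
14. ¬p3, w2   [□-rule on 6 via w0Rw2]
Accessibility: w0Rw0, w0Rw1, w0Rw2, w1Rw1, w2Rw2
Branch closes: p3 and ¬p3 both at w2.
Every branch closes (one shown): valid in T, hence also in S4, S5 (every theorem of T is a theorem of S4 and S5).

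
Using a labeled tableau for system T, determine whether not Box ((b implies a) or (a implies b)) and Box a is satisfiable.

No, unsatisfiable

1. not Box ((b implies a) or (a implies b)) and Box a, w0
2. not Box ((b implies a) or (a implies b)), w0   [and-rule on 1]
3. Box a, w0   [and-rule on 1]
4. a, w0   [Box-rule on 3 via w0Rw0]
5. not ((b implies a) or (a implies b)), w1   [neg-Box-rule on 2: fresh world w1, w0Rw1]
6. not (b implies a), w1   [neg-or-rule on 5]
7. not (a implies b), w1   [neg-or-rule on 5]
8. b, w1   [neg-implies-rule on 6]
9. not a, w1   [neg-implies-rule on 6]
10. a, w1   [neg-implies-rule on 7]
11. not b, w1   [neg-implies-rule on 7]
Accessibility: w0Rw0, w0Rw1, w1Rw1
Branch closes: a and not a both at w1.
All branches of the tableau close; one closing branch shown above.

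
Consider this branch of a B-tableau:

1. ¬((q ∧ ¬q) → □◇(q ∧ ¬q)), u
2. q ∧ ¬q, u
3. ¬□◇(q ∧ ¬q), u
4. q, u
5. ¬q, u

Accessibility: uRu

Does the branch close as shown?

Both q and ¬q appear at u.

Closed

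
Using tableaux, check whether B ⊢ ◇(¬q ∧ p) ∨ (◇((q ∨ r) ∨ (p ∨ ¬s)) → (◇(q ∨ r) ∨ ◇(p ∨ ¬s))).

Valid in B

Tableau for the negation ¬(◇(¬q ∧ p) ∨ (◇((q ∨ r) ∨ (p ∨ ¬s)) → (◇(q ∨ r) ∨ ◇(p ∨ ¬s)))):
1. ¬(◇(¬q ∧ p) ∨ (◇((q ∨ r) ∨ (p ∨ ¬s)) → (◇(q ∨ r) ∨ ◇(p ∨ ¬s)))), 0
2. ¬◇(¬q ∧ p), 0
3. ¬(◇((q ∨ r) ∨ (p ∨ ¬s)) → (◇(q ∨ r) ∨ ◇(p ∨ ¬s))), 0
4. ◇((q ∨ r) ∨ (p ∨ ¬s)), 0
5. ¬(◇(q ∨ r) ∨ ◇(p ∨ ¬s)), 0
6. ¬◇(q ∨ r), 0
7. ¬◇(p ∨ ¬s), 0
8. ¬(¬q ∧ p), 0
9. ¬(q ∨ r), 0
10. ¬q, 0
11. ¬r, 0
12. ¬(p ∨ ¬s), 0
13. ¬p, 0
14. s, 0
15. (q ∨ r) ∨ (p ∨ ¬s), 1
16. ¬(¬q ∧ p), 1
17. ¬(q ∨ r), 1
18. ¬q, 1
19. ¬r, 1
20. ¬(p ∨ ¬s), 1
21. ¬p, 1
22. s, 1
23. p ∨ ¬s, 1
24. ¬s, 1
Accessibility: 0R0, 0R1, 1R0, 1R1
Branch closes: s and ¬s both at 1.
Every branch of the negation's tableau closes; the branch above is one of them.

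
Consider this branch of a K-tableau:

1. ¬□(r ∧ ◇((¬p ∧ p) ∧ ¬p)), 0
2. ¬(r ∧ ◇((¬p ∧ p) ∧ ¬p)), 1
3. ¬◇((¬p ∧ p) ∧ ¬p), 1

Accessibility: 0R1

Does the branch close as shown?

There is no literal clash: for every atom and world, at most one sign appears.

Open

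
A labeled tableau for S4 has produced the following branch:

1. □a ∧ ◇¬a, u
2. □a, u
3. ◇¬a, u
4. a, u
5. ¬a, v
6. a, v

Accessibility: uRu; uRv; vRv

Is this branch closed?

Both a and ¬a appear at v.

Yes, closed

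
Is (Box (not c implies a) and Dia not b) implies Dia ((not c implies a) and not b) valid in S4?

Tableau for the negation not ((Box (not c implies a) and Dia not b) implies Dia ((not c implies a) and not b)):
1. not ((Box (not c implies a) and Dia not b) implies Dia ((not c implies a) and not b)), w0
2. Box (not c implies a) and Dia not b, w0
3. not Dia ((not c implies a) and not b), w0
4. Box (not c implies a), w0
5. Dia not b, w0
6. not ((not c implies a) and not b), w0
7. not c implies a, w0
8. b, w0
9. a, w0
10. not b, w1
11. not ((not c implies a) and not b), w1
12. not c implies a, w1
13. not (not c implies a), w1
14. not c, w1
15. not a, w1
16. a, w1
Accessibility: w0Rw0, w0Rw1, w1Rw1
Branch closes: a and not a both at w1.
Every branch of the negation's tableau closes; the branch above is one of them.

Valid in S4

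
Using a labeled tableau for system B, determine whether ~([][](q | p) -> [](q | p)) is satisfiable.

No, unsatisfiable

1. ~([][](q | p) -> [](q | p)), w0
2. [][](q | p), w0
3. ~[](q | p), w0
4. [](q | p), w0
5. q | p, w0
6. p, w0
7. ~(q | p), w1
8. ~q, w1
9. ~p, w1
10. [](q | p), w1
11. q | p, w1
12. p, w1
Accessibility: w0Rw0, w0Rw1, w1Rw0, w1Rw1
Branch closes: p and ~p both at w1.
(One branch shown.) All branches close.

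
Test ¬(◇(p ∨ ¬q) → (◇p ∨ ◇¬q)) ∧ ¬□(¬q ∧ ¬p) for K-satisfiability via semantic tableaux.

Unsatisfiable

1. ¬(◇(p ∨ ¬q) → (◇p ∨ ◇¬q)) ∧ ¬□(¬q ∧ ¬p), 0
2. ¬(◇(p ∨ ¬q) → (◇p ∨ ◇¬q)), 0
3. ¬□(¬q ∧ ¬p), 0
4. ◇(p ∨ ¬q), 0
5. ¬(◇p ∨ ◇¬q), 0
6. ¬◇p, 0
7. ¬◇¬q, 0
8. ¬(¬q ∧ ¬p), 1
9. ¬p, 1
10. q, 1
11. p ∨ ¬q, 2
12. ¬p, 2
13. q, 2
14. ¬q, 2
Accessibility: 0R1, 0R2
Branch closes: q and ¬q both at 2.
Every branch closes; the branch above is one of them.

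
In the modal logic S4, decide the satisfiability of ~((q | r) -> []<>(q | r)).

1. ~((q | r) -> []<>(q | r)), w0
2. q | r, w0
3. ~[]<>(q | r), w0
4. r, w0
5. ~<>(q | r), w1
6. ~(q | r), w1
7. ~q, w1
8. ~r, w1
Accessibility: w0Rw0, w0Rw1, w1Rw1

Yes, satisfiable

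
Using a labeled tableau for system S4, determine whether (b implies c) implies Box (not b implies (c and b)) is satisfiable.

1. (b implies c) implies Box (not b implies (c and b)), u
2. Box (not b implies (c and b)), u
3. not b implies (c and b), u
4. c and b, u
5. c, u
6. b, u
Accessibility: uRu

Yes, satisfiable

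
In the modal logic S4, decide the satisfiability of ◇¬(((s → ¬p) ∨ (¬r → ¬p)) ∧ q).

Satisfiable

1. ◇¬(((s → ¬p) ∨ (¬r → ¬p)) ∧ q), u
2. ¬(((s → ¬p) ∨ (¬r → ¬p)) ∧ q), v   [◇-rule on 1: fresh world v, uRv]
3. ¬q, v   [¬∧-rule on 2 (branches; this branch)]
Accessibility: uRu, uRv, vRv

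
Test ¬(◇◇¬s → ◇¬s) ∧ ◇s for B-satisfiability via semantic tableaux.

1. ¬(◇◇¬s → ◇¬s) ∧ ◇s, u
2. ¬(◇◇¬s → ◇¬s), u   [∧-rule on 1]
3. ◇s, u   [∧-rule on 1]
4. ◇◇¬s, u   [¬→-rule on 2]
5. ¬◇¬s, u   [¬→-rule on 2]
6. s, u   [¬◇-rule on 5 via uRu]
7. s, v   [◇-rule on 3: fresh world v, uRv]
8. ◇¬s, w   [◇-rule on 4: fresh world w, uRw]
9. s, w   [¬◇-rule on 5 via uRw]
10. ¬s, x   [◇-rule on 8: fresh world x, wRx]
Accessibility: uRu, uRv, uRw, vRu, vRv, wRu, wRw, wRx, xRw, xRx

Satisfiable (open branch found)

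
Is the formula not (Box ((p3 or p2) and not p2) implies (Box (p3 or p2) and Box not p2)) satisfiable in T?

Unsatisfiable (every branch closes)

1. not (Box ((p3 or p2) and not p2) implies (Box (p3 or p2) and Box not p2)), w0
2. Box ((p3 or p2) and not p2), w0
3. not (Box (p3 or p2) and Box not p2), w0
4. (p3 or p2) and not p2, w0
5. p3 or p2, w0
6. not p2, w0
7. not Box (p3 or p2), w0
8. p3, w0
9. not (p3 or p2), w1
10. not p3, w1
11. not p2, w1
12. (p3 or p2) and not p2, w1
13. p3 or p2, w1
14. p2, w1
Accessibility: w0Rw0, w0Rw1, w1Rw1
Branch closes: p2 and not p2 both at w1.
All branches of the tableau close; one closing branch shown above.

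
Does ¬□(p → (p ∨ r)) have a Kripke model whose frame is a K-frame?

1. ¬□(p → (p ∨ r)), u
2. ¬(p → (p ∨ r)), v   [¬□-rule on 1: fresh world v, uRv]
3. p, v   [¬→-rule on 2]
4. ¬(p ∨ r), v   [¬→-rule on 2]
5. ¬p, v   [¬∨-rule on 4]
6. ¬r, v   [¬∨-rule on 4]
Accessibility: uRv
Branch closes: p and ¬p both at v.
(One branch shown.) All branches close.

Unsatisfiable (every branch closes)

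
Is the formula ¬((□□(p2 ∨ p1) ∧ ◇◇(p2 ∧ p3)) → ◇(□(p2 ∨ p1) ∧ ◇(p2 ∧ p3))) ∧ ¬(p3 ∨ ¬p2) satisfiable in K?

Unsatisfiable (every branch closes)

1. ¬((□□(p2 ∨ p1) ∧ ◇◇(p2 ∧ p3)) → ◇(□(p2 ∨ p1) ∧ ◇(p2 ∧ p3))) ∧ ¬(p3 ∨ ¬p2), 0
2. ¬((□□(p2 ∨ p1) ∧ ◇◇(p2 ∧ p3)) → ◇(□(p2 ∨ p1) ∧ ◇(p2 ∧ p3))), 0
3. ¬(p3 ∨ ¬p2), 0
4. □□(p2 ∨ p1) ∧ ◇◇(p2 ∧ p3), 0
5. ¬◇(□(p2 ∨ p1) ∧ ◇(p2 ∧ p3)), 0
6. ¬p3, 0
7. p2, 0
8. □□(p2 ∨ p1), 0
9. ◇◇(p2 ∧ p3), 0
10. ◇(p2 ∧ p3), 1
11. ¬(□(p2 ∨ p1) ∧ ◇(p2 ∧ p3)), 1
12. □(p2 ∨ p1), 1
13. ¬□(p2 ∨ p1), 1
14. p2 ∧ p3, 2
15. p2, 2
16. p3, 2
17. p2 ∨ p1, 2
18. p1, 2
19. ¬(p2 ∨ p1), 3
20. ¬p2, 3
21. ¬p1, 3
22. p2 ∨ p1, 3
23. p1, 3
Accessibility: 0R1, 1R2, 1R3
Branch closes: p1 and ¬p1 both at 3.
(One branch shown.) All branches close.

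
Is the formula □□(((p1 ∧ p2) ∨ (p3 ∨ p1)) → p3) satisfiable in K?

Satisfiable (open branch found)

1. □□(((p1 ∧ p2) ∨ (p3 ∨ p1)) → p3), w0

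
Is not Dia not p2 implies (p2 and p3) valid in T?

Tableau for the negation not (not Dia not p2 implies (p2 and p3)):
1. not (not Dia not p2 implies (p2 and p3)), w0
2. not Dia not p2, w0   [neg-implies-rule on 1]
3. not (p2 and p3), w0   [neg-implies-rule on 1]
4. p2, w0   [neg-Dia-rule on 2 via w0Rw0]
5. not p3, w0   [neg-and-rule on 3 (branches; this branch)]
Accessibility: w0Rw0
The negation has an open branch (countermodel exists).

Not valid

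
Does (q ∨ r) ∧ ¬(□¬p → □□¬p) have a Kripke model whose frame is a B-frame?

Yes, satisfiable

1. (q ∨ r) ∧ ¬(□¬p → □□¬p), 0
2. q ∨ r, 0
3. ¬(□¬p → □□¬p), 0
4. □¬p, 0
5. ¬□□¬p, 0
6. ¬p, 0
7. r, 0
8. ¬□¬p, 1
9. ¬p, 1
10. p, 2
Accessibility: 0R0, 0R1, 1R0, 1R1, 1R2, 2R1, 2R2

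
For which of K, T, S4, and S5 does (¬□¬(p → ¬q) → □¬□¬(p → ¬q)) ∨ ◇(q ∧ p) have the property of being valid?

K-tableau for the negation ¬((¬□¬(p → ¬q) → □¬□¬(p → ¬q)) ∨ ◇(q ∧ p)):
1. ¬((¬□¬(p → ¬q) → □¬□¬(p → ¬q)) ∨ ◇(q ∧ p)), 0
2. ¬(¬□¬(p → ¬q) → □¬□¬(p → ¬q)), 0   [¬∨-rule on 1]
3. ¬◇(q ∧ p), 0   [¬∨-rule on 1]
4. ¬□¬(p → ¬q), 0   [¬→-rule on 2]
5. ¬□¬□¬(p → ¬q), 0   [¬→-rule on 2]
6. p → ¬q, 1   [¬□-rule on 4: fresh world 1, 0R1]
7. ¬(q ∧ p), 1   [¬◇-rule on 3 via 0R1]
8. ¬q, 1   [→-rule on 6 (branches; this branch)]
9. ¬p, 1   [¬∧-rule on 7 (branches; this branch)]
10. □¬(p → ¬q), 2   [¬□-rule on 5: fresh world 2, 0R2]
11. ¬(q ∧ p), 2   [¬◇-rule on 3 via 0R2]
12. ¬p, 2   [¬∧-rule on 11 (branches; this branch)]
Accessibility: 0R1, 0R2
Complete open branch: countermodel on a K-frame, so not valid in K.
T-tableau for the negation ¬((¬□¬(p → ¬q) → □¬□¬(p → ¬q)) ∨ ◇(q ∧ p)):
1. ¬((¬□¬(p → ¬q) → □¬□¬(p → ¬q)) ∨ ◇(q ∧ p)), 0
2. ¬(¬□¬(p → ¬q) → □¬□¬(p → ¬q)), 0   [¬∨-rule on 1]
3. ¬◇(q ∧ p), 0   [¬∨-rule on 1]
4. ¬□¬(p → ¬q), 0   [¬→-rule on 2]
5. ¬□¬□¬(p → ¬q), 0   [¬→-rule on 2]
6. ¬(q ∧ p), 0   [¬◇-rule on 3 via 0R0]
7. ¬p, 0   [¬∧-rule on 6 (branches; this branch)]
8. p → ¬q, 1   [¬□-rule on 4: fresh world 1, 0R1]
9. ¬(q ∧ p), 1   [¬◇-rule on 3 via 0R1]
10. ¬q, 1   [→-rule on 8 (branches; this branch)]
11. ¬p, 1   [¬∧-rule on 9 (branches; this branch)]
12. □¬(p → ¬q), 2   [¬□-rule on 5: fresh world 2, 0R2]
13. ¬(q ∧ p), 2   [¬◇-rule on 3 via 0R2]
14. ¬(p → ¬q), 2   [□-rule on 12 via 2R2]
15. p, 2   [¬→-rule on 14]
16. q, 2   [¬→-rule on 14]
17. ¬p, 2   [¬∧-rule on 13 (branches; this branch)]
Accessibility: 0R0, 0R1, 0R2, 1R1, 2R2
Branch closes: p and ¬p both at 2.
Every branch closes (one shown): valid in T, hence also in S4, S5 (every theorem of T is a theorem of S4 and S5).

T, S4, S5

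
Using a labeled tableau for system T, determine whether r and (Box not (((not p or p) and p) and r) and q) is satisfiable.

1. r and (Box not (((not p or p) and p) and r) and q), u
2. r, u
3. Box not (((not p or p) and p) and r) and q, u
4. Box not (((not p or p) and p) and r), u
5. q, u
6. not (((not p or p) and p) and r), u
7. not ((not p or p) and p), u
8. not p, u
Accessibility: uRu

Yes, satisfiable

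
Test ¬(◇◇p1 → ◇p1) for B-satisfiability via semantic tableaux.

1. ¬(◇◇p1 → ◇p1), 0
2. ◇◇p1, 0
3. ¬◇p1, 0
4. ¬p1, 0
5. ◇p1, 1
6. ¬p1, 1
7. p1, 2
Accessibility: 0R0, 0R1, 1R0, 1R1, 1R2, 2R1, 2R2

Yes, satisfiable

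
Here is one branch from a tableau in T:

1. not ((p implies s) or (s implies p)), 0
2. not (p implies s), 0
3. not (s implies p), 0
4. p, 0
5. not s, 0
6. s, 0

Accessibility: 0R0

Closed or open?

Both s and not s appear at 0.

Yes, closed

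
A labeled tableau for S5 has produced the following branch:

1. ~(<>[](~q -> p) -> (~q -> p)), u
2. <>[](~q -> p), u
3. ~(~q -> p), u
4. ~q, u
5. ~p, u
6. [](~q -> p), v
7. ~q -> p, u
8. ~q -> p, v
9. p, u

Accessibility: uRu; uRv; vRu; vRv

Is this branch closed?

Both p and ~p appear at u.

Closed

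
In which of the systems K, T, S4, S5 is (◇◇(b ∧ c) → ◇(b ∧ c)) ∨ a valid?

S4, S5

S4-tableau for the negation ¬((◇◇(b ∧ c) → ◇(b ∧ c)) ∨ a):
1. ¬((◇◇(b ∧ c) → ◇(b ∧ c)) ∨ a), u
2. ¬(◇◇(b ∧ c) → ◇(b ∧ c)), u   [¬∨-rule on 1]
3. ¬a, u   [¬∨-rule on 1]
4. ◇◇(b ∧ c), u   [¬→-rule on 2]
5. ¬◇(b ∧ c), u   [¬→-rule on 2]
6. ¬(b ∧ c), u   [¬◇-rule on 5 via uRu]
7. ¬c, u   [¬∧-rule on 6 (branches; this branch)]
8. ◇(b ∧ c), v   [◇-rule on 4: fresh world v, uRv]
9. ¬(b ∧ c), v   [¬◇-rule on 5 via uRv]
10. ¬c, v   [¬∧-rule on 9 (branches; this branch)]
11. b ∧ c, w   [◇-rule on 8: fresh world w, vRw]
12. b, w   [∧-rule on 11]
13. c, w   [∧-rule on 11]
14. ¬(b ∧ c), w   [¬◇-rule on 5 via uRw]
15. ¬c, w   [¬∧-rule on 14 (branches; this branch)]
Accessibility: uRu, uRv, uRw, vRv, vRw, wRw
Branch closes: c and ¬c both at w.
Every branch closes (one shown): valid in S4, hence also in S5 (every theorem of S4 is a theorem of S5).
T-tableau for the negation ¬((◇◇(b ∧ c) → ◇(b ∧ c)) ∨ a):
1. ¬((◇◇(b ∧ c) → ◇(b ∧ c)) ∨ a), u
2. ¬(◇◇(b ∧ c) → ◇(b ∧ c)), u   [¬∨-rule on 1]
3. ¬a, u   [¬∨-rule on 1]
4. ◇◇(b ∧ c), u   [¬→-rule on 2]
5. ¬◇(b ∧ c), u   [¬→-rule on 2]
6. ¬(b ∧ c), u   [¬◇-rule on 5 via uRu]
7. ¬c, u   [¬∧-rule on 6 (branches; this branch)]
8. ◇(b ∧ c), v   [◇-rule on 4: fresh world v, uRv]
9. ¬(b ∧ c), v   [¬◇-rule on 5 via uRv]
10. ¬c, v   [¬∧-rule on 9 (branches; this branch)]
11. b ∧ c, w   [◇-rule on 8: fresh world w, vRw]
12. b, w   [∧-rule on 11]
13. c, w   [∧-rule on 11]
Accessibility: uRu, uRv, vRv, vRw, wRw
Complete open branch: countermodel on a T-frame, so not valid in T, nor in K (the same frame is also a K-frame).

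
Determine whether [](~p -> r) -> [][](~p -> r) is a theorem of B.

Not valid

Tableau for the negation ~([](~p -> r) -> [][](~p -> r)):
1. ~([](~p -> r) -> [][](~p -> r)), u
2. [](~p -> r), u   [~->-rule on 1]
3. ~[][](~p -> r), u   [~->-rule on 1]
4. ~p -> r, u   [[]-rule on 2 via uRu]
5. r, u   [->-rule on 4 (branches; this branch)]
6. ~[](~p -> r), v   [~[]-rule on 3: fresh world v, uRv]
7. ~p -> r, v   [[]-rule on 2 via uRv]
8. r, v   [->-rule on 7 (branches; this branch)]
9. ~(~p -> r), w   [~[]-rule on 6: fresh world w, vRw]
10. ~p, w   [~->-rule on 9]
11. ~r, w   [~->-rule on 9]
Accessibility: uRu, uRv, vRu, vRv, vRw, wRv, wRw
The negation has an open branch (countermodel exists).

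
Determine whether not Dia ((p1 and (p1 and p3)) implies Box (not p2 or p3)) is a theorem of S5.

No, not valid

Tableau for the negation Dia ((p1 and (p1 and p3)) implies Box (not p2 or p3)):
1. Dia ((p1 and (p1 and p3)) implies Box (not p2 or p3)), w0
2. (p1 and (p1 and p3)) implies Box (not p2 or p3), w1
3. Box (not p2 or p3), w1
4. not p2 or p3, w0
5. not p2 or p3, w1
6. p3, w0
7. p3, w1
Accessibility: w0Rw0, w0Rw1, w1Rw0, w1Rw1
The negation has an open branch (countermodel exists).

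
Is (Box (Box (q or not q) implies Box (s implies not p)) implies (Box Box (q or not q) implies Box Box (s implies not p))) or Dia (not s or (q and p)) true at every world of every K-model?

Tableau for the negation not ((Box (Box (q or not q) implies Box (s implies not p)) implies (Box Box (q or not q) implies Box Box (s implies not p))) or Dia (not s or (q and p))):
1. not ((Box (Box (q or not q) implies Box (s implies not p)) implies (Box Box (q or not q) implies Box Box (s implies not p))) or Dia (not s or (q and p))), w0
2. not (Box (Box (q or not q) implies Box (s implies not p)) implies (Box Box (q or not q) implies Box Box (s implies not p))), w0
3. not Dia (not s or (q and p)), w0
4. Box (Box (q or not q) implies Box (s implies not p)), w0
5. not (Box Box (q or not q) implies Box Box (s implies not p)), w0
6. Box Box (q or not q), w0
7. not Box Box (s implies not p), w0
8. not Box (s implies not p), w1
9. not (not s or (q and p)), w1
10. s, w1
11. not (q and p), w1
12. Box (q or not q) implies Box (s implies not p), w1
13. Box (q or not q), w1
14. not p, w1
15. not Box (q or not q), w1
16. not (s implies not p), w2
17. s, w2
18. p, w2
19. q or not q, w2
20. not q, w2
21. not (q or not q), w3
22. not q, w3
23. q, w3
Accessibility: w0Rw1, w1Rw2, w1Rw3
Branch closes: q and not q both at w3.
All branches of the negation close; one closing branch shown above.

Valid in K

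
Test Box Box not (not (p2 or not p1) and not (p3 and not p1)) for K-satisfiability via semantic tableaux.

Satisfiable

1. Box Box not (not (p2 or not p1) and not (p3 and not p1)), w0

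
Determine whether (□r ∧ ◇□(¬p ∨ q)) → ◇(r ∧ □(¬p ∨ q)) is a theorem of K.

Tableau for the negation ¬((□r ∧ ◇□(¬p ∨ q)) → ◇(r ∧ □(¬p ∨ q))):
1. ¬((□r ∧ ◇□(¬p ∨ q)) → ◇(r ∧ □(¬p ∨ q))), 0
2. □r ∧ ◇□(¬p ∨ q), 0
3. ¬◇(r ∧ □(¬p ∨ q)), 0
4. □r, 0
5. ◇□(¬p ∨ q), 0
6. □(¬p ∨ q), 1
7. ¬(r ∧ □(¬p ∨ q)), 1
8. r, 1
9. ¬□(¬p ∨ q), 1
10. ¬(¬p ∨ q), 2
11. p, 2
12. ¬q, 2
13. ¬p ∨ q, 2
14. q, 2
Accessibility: 0R1, 1R2
Branch closes: q and ¬q both at 2.
Every branch of the negation's tableau closes; the branch above is one of them.

Valid in K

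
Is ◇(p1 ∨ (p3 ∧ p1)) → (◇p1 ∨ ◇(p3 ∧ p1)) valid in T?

Tableau for the negation ¬(◇(p1 ∨ (p3 ∧ p1)) → (◇p1 ∨ ◇(p3 ∧ p1))):
1. ¬(◇(p1 ∨ (p3 ∧ p1)) → (◇p1 ∨ ◇(p3 ∧ p1))), w0
2. ◇(p1 ∨ (p3 ∧ p1)), w0
3. ¬(◇p1 ∨ ◇(p3 ∧ p1)), w0
4. ¬◇p1, w0
5. ¬◇(p3 ∧ p1), w0
6. ¬p1, w0
7. ¬(p3 ∧ p1), w0
8. p1 ∨ (p3 ∧ p1), w1
9. ¬p1, w1
10. ¬(p3 ∧ p1), w1
11. p3 ∧ p1, w1
12. p3, w1
13. p1, w1
Accessibility: w0Rw0, w0Rw1, w1Rw1
Branch closes: p1 and ¬p1 both at w1.
All branches of the negation close; one closing branch shown above.

Valid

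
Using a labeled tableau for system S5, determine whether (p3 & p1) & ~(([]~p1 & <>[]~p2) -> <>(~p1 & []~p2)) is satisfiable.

1. (p3 & p1) & ~(([]~p1 & <>[]~p2) -> <>(~p1 & []~p2)), w0
2. p3 & p1, w0
3. ~(([]~p1 & <>[]~p2) -> <>(~p1 & []~p2)), w0
4. p3, w0
5. p1, w0
6. []~p1 & <>[]~p2, w0
7. ~<>(~p1 & []~p2), w0
8. []~p1, w0
9. <>[]~p2, w0
10. ~(~p1 & []~p2), w0
11. ~p1, w0
Accessibility: w0Rw0
Branch closes: p1 and ~p1 both at w0.
All branches of the tableau close; one closing branch shown above.

Unsatisfiable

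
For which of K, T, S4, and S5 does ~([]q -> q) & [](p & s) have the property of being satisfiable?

K-tableau for the formula:
1. ~([]q -> q) & [](p & s), 0
2. ~([]q -> q), 0   [&-rule on 1]
3. [](p & s), 0   [&-rule on 1]
4. []q, 0   [~->-rule on 2]
5. ~q, 0   [~->-rule on 2]
Complete open branch: satisfiable in K.
T-tableau for the formula:
1. ~([]q -> q) & [](p & s), 0
2. ~([]q -> q), 0   [&-rule on 1]
3. [](p & s), 0   [&-rule on 1]
4. []q, 0   [~->-rule on 2]
5. ~q, 0   [~->-rule on 2]
6. p & s, 0   [[]-rule on 3 via 0R0]
7. p, 0   [&-rule on 6]
8. s, 0   [&-rule on 6]
9. q, 0   [[]-rule on 4 via 0R0]
Accessibility: 0R0
Branch closes: q and ~q both at 0.
Every branch closes (one shown): unsatisfiable in T, hence also in S4, S5 (every S4/S5-frame is a T-frame).

K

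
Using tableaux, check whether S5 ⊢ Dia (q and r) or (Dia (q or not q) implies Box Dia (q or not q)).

Tableau for the negation not (Dia (q and r) or (Dia (q or not q) implies Box Dia (q or not q))):
1. not (Dia (q and r) or (Dia (q or not q) implies Box Dia (q or not q))), 0
2. not Dia (q and r), 0   [neg-or-rule on 1]
3. not (Dia (q or not q) implies Box Dia (q or not q)), 0   [neg-or-rule on 1]
4. Dia (q or not q), 0   [neg-implies-rule on 3]
5. not Box Dia (q or not q), 0   [neg-implies-rule on 3]
6. not (q and r), 0   [neg-Dia-rule on 2 via 0R0]
7. not r, 0   [neg-and-rule on 6 (branches; this branch)]
8. q or not q, 1   [Dia-rule on 4: fresh world 1, 0R1]
9. not (q and r), 1   [neg-Dia-rule on 2 via 0R1]
10. not q, 1   [or-rule on 8 (branches; this branch)]
11. not r, 1   [neg-and-rule on 9 (branches; this branch)]
12. not Dia (q or not q), 2   [neg-Box-rule on 5: fresh world 2, 0R2]
13. not (q and r), 2   [neg-Dia-rule on 2 via 0R2]
14. not (q or not q), 0   [neg-Dia-rule on 12 via 2R0]
15. not q, 0   [neg-or-rule on 14]
16. q, 0   [neg-or-rule on 14]
Accessibility: 0R0, 0R1, 0R2, 1R0, 1R1, 1R2, 2R0, 2R1, 2R2
Branch closes: q and not q both at 0.
Every branch of the negation's tableau closes; the branch above is one of them.

Yes, valid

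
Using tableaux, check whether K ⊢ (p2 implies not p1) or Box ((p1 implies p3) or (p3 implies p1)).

Tableau for the negation not ((p2 implies not p1) or Box ((p1 implies p3) or (p3 implies p1))):
1. not ((p2 implies not p1) or Box ((p1 implies p3) or (p3 implies p1))), 0
2. not (p2 implies not p1), 0
3. not Box ((p1 implies p3) or (p3 implies p1)), 0
4. p2, 0
5. p1, 0
6. not ((p1 implies p3) or (p3 implies p1)), 1
7. not (p1 implies p3), 1
8. not (p3 implies p1), 1
9. p1, 1
10. not p3, 1
11. p3, 1
12. not p1, 1
Accessibility: 0R1
Branch closes: p3 and not p3 both at 1.
All branches of the negation close; one closing branch shown above.

Valid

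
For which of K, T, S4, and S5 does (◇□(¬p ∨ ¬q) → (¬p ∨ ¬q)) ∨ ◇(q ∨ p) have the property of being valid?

T, S4, S5

K-tableau for the negation ¬((◇□(¬p ∨ ¬q) → (¬p ∨ ¬q)) ∨ ◇(q ∨ p)):
1. ¬((◇□(¬p ∨ ¬q) → (¬p ∨ ¬q)) ∨ ◇(q ∨ p)), u
2. ¬(◇□(¬p ∨ ¬q) → (¬p ∨ ¬q)), u   [¬∨-rule on 1]
3. ¬◇(q ∨ p), u   [¬∨-rule on 1]
4. ◇□(¬p ∨ ¬q), u   [¬→-rule on 2]
5. ¬(¬p ∨ ¬q), u   [¬→-rule on 2]
6. p, u   [¬∨-rule on 5]
7. q, u   [¬∨-rule on 5]
8. □(¬p ∨ ¬q), v   [◇-rule on 4: fresh world v, uRv]
9. ¬(q ∨ p), v   [¬◇-rule on 3 via uRv]
10. ¬q, v   [¬∨-rule on 9]
11. ¬p, v   [¬∨-rule on 9]
Accessibility: uRv
Complete open branch: countermodel on a K-frame, so not valid in K.
T-tableau for the negation ¬((◇□(¬p ∨ ¬q) → (¬p ∨ ¬q)) ∨ ◇(q ∨ p)):
1. ¬((◇□(¬p ∨ ¬q) → (¬p ∨ ¬q)) ∨ ◇(q ∨ p)), u
2. ¬(◇□(¬p ∨ ¬q) → (¬p ∨ ¬q)), u   [¬∨-rule on 1]
3. ¬◇(q ∨ p), u   [¬∨-rule on 1]
4. ◇□(¬p ∨ ¬q), u   [¬→-rule on 2]
5. ¬(¬p ∨ ¬q), u   [¬→-rule on 2]
6. p, u   [¬∨-rule on 5]
7. q, u   [¬∨-rule on 5]
8. ¬(q ∨ p), u   [¬◇-rule on 3 via uRu]
9. ¬q, u   [¬∨-rule on 8]
10. ¬p, u   [¬∨-rule on 8]
Accessibility: uRu
Branch closes: q and ¬q both at u.
Every branch closes (one shown): valid in T, hence also in S4, S5 (every theorem of T is a theorem of S4 and S5).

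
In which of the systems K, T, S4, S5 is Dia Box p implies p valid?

S5-tableau for the negation not (Dia Box p implies p):
1. not (Dia Box p implies p), w0
2. Dia Box p, w0
3. not p, w0
4. Box p, w1
5. p, w0
Accessibility: w0Rw0, w0Rw1, w1Rw0, w1Rw1
Branch closes: p and not p both at w0.
Every branch closes (one shown): valid in S5.
S4-tableau for the negation not (Dia Box p implies p):
1. not (Dia Box p implies p), w0
2. Dia Box p, w0
3. not p, w0
4. Box p, w1
5. p, w1
Accessibility: w0Rw0, w0Rw1, w1Rw1
Complete open branch: countermodel on an S4-frame, so not valid in S4, nor in K, T (the same frame is also a K-frame and a T-frame).

S5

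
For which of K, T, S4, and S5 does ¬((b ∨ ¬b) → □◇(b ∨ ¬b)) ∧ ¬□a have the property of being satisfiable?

K

T-tableau for the formula:
1. ¬((b ∨ ¬b) → □◇(b ∨ ¬b)) ∧ ¬□a, u
2. ¬((b ∨ ¬b) → □◇(b ∨ ¬b)), u
3. ¬□a, u
4. b ∨ ¬b, u
5. ¬□◇(b ∨ ¬b), u
6. ¬b, u
7. ¬a, v
8. ¬◇(b ∨ ¬b), w
9. ¬(b ∨ ¬b), w
10. ¬b, w
11. b, w
Accessibility: uRu, uRv, uRw, vRv, wRw
Branch closes: b and ¬b both at w.
Every branch closes (one shown): unsatisfiable in T, hence also in S4, S5 (every S4/S5-frame is a T-frame).
K-tableau for the formula:
1. ¬((b ∨ ¬b) → □◇(b ∨ ¬b)) ∧ ¬□a, u
2. ¬((b ∨ ¬b) → □◇(b ∨ ¬b)), u
3. ¬□a, u
4. b ∨ ¬b, u
5. ¬□◇(b ∨ ¬b), u
6. ¬b, u
7. ¬a, v
8. ¬◇(b ∨ ¬b), w
Accessibility: uRv, uRw
Complete open branch: satisfiable in K.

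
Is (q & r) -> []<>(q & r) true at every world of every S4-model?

Tableau for the negation ~((q & r) -> []<>(q & r)):
1. ~((q & r) -> []<>(q & r)), u
2. q & r, u
3. ~[]<>(q & r), u
4. q, u
5. r, u
6. ~<>(q & r), v
7. ~(q & r), v
8. ~r, v
Accessibility: uRu, uRv, vRv
The negation has an open branch (countermodel exists).

Not valid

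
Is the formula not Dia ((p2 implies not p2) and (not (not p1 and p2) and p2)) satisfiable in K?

1. not Dia ((p2 implies not p2) and (not (not p1 and p2) and p2)), 0

Yes, satisfiable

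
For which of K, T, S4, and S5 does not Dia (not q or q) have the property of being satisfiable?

T-tableau for the formula:
1. not Dia (not q or q), w0
2. not (not q or q), w0   [neg-Dia-rule on 1 via w0Rw0]
3. q, w0   [neg-or-rule on 2]
4. not q, w0   [neg-or-rule on 2]
Accessibility: w0Rw0
Branch closes: q and not q both at w0.
Every branch closes (one shown): unsatisfiable in T, hence also in S4, S5 (every S4/S5-frame is a T-frame).
K-tableau for the formula:
1. not Dia (not q or q), w0
Complete open branch: satisfiable in K.

K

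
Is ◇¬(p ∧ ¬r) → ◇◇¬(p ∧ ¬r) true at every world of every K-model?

Tableau for the negation ¬(◇¬(p ∧ ¬r) → ◇◇¬(p ∧ ¬r)):
1. ¬(◇¬(p ∧ ¬r) → ◇◇¬(p ∧ ¬r)), u
2. ◇¬(p ∧ ¬r), u
3. ¬◇◇¬(p ∧ ¬r), u
4. ¬(p ∧ ¬r), v
5. ¬◇¬(p ∧ ¬r), v
6. r, v
Accessibility: uRv
The negation has an open branch (countermodel exists).

No, not valid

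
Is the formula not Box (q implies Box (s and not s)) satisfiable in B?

Satisfiable (open branch found)

1. not Box (q implies Box (s and not s)), 0
2. not (q implies Box (s and not s)), 1   [neg-Box-rule on 1: fresh world 1, 0R1]
3. q, 1   [neg-implies-rule on 2]
4. not Box (s and not s), 1   [neg-implies-rule on 2]
5. not (s and not s), 2   [neg-Box-rule on 4: fresh world 2, 1R2]
6. s, 2   [neg-and-rule on 5 (branches; this branch)]
Accessibility: 0R0, 0R1, 1R0, 1R1, 1R2, 2R1, 2R2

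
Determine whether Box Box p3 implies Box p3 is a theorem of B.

Yes, valid

Tableau for the negation not (Box Box p3 implies Box p3):
1. not (Box Box p3 implies Box p3), 0
2. Box Box p3, 0   [neg-implies-rule on 1]
3. not Box p3, 0   [neg-implies-rule on 1]
4. Box p3, 0   [Box-rule on 2 via 0R0]
5. p3, 0   [Box-rule on 4 via 0R0]
6. not p3, 1   [neg-Box-rule on 3: fresh world 1, 0R1]
7. Box p3, 1   [Box-rule on 2 via 0R1]
8. p3, 1   [Box-rule on 4 via 0R1]
Accessibility: 0R0, 0R1, 1R0, 1R1
Branch closes: p3 and not p3 both at 1.
Every branch of the negation's tableau closes; the branch above is one of them.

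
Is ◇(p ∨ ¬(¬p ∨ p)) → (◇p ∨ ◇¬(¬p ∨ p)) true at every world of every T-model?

Tableau for the negation ¬(◇(p ∨ ¬(¬p ∨ p)) → (◇p ∨ ◇¬(¬p ∨ p))):
1. ¬(◇(p ∨ ¬(¬p ∨ p)) → (◇p ∨ ◇¬(¬p ∨ p))), u
2. ◇(p ∨ ¬(¬p ∨ p)), u   [¬→-rule on 1]
3. ¬(◇p ∨ ◇¬(¬p ∨ p)), u   [¬→-rule on 1]
4. ¬◇p, u   [¬∨-rule on 3]
5. ¬◇¬(¬p ∨ p), u   [¬∨-rule on 3]
6. ¬p, u   [¬◇-rule on 4 via uRu]
7. ¬p ∨ p, u   [¬◇-rule on 5 via uRu]
8. p ∨ ¬(¬p ∨ p), v   [◇-rule on 2: fresh world v, uRv]
9. ¬p, v   [¬◇-rule on 4 via uRv]
10. ¬p ∨ p, v   [¬◇-rule on 5 via uRv]
11. ¬(¬p ∨ p), v   [∨-rule on 8 (branches; this branch)]
12. p, v   [¬∨-rule on 11]
Accessibility: uRu, uRv, vRv
Branch closes: p and ¬p both at v.
All branches of the negation close; one closing branch shown above.

Yes, valid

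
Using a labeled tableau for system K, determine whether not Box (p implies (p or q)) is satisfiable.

No, unsatisfiable

1. not Box (p implies (p or q)), w0
2. not (p implies (p or q)), w1
3. p, w1
4. not (p or q), w1
5. not p, w1
6. not q, w1
Accessibility: w0Rw1
Branch closes: p and not p both at w1.
(One branch shown.) All branches close.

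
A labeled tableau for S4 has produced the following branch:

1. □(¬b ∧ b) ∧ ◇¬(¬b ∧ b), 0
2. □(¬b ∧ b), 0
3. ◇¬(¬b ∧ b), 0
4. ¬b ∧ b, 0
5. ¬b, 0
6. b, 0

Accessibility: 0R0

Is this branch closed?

Both b and ¬b appear at 0.

Yes, closed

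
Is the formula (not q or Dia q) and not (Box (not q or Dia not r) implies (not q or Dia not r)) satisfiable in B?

Unsatisfiable (every branch closes)

1. (not q or Dia q) and not (Box (not q or Dia not r) implies (not q or Dia not r)), 0
2. not q or Dia q, 0
3. not (Box (not q or Dia not r) implies (not q or Dia not r)), 0
4. Box (not q or Dia not r), 0
5. not (not q or Dia not r), 0
6. q, 0
7. not Dia not r, 0
8. not q or Dia not r, 0
9. r, 0
10. Dia q, 0
11. Dia not r, 0
12. q, 1
13. not q or Dia not r, 1
14. r, 1
15. Dia not r, 1
16. not r, 2
17. not q or Dia not r, 2
18. r, 2
Accessibility: 0R0, 0R1, 0R2, 1R0, 1R1, 2R0, 2R2
Branch closes: r and not r both at 2.
Every branch closes; the branch above is one of them.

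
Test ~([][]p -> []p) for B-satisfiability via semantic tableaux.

Unsatisfiable

1. ~([][]p -> []p), 0
2. [][]p, 0
3. ~[]p, 0
4. []p, 0
5. p, 0
6. ~p, 1
7. []p, 1
8. p, 1
Accessibility: 0R0, 0R1, 1R0, 1R1
Branch closes: p and ~p both at 1.
(One branch shown.) All branches close.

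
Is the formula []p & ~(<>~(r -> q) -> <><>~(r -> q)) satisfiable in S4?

1. []p & ~(<>~(r -> q) -> <><>~(r -> q)), 0
2. []p, 0
3. ~(<>~(r -> q) -> <><>~(r -> q)), 0
4. <>~(r -> q), 0
5. ~<><>~(r -> q), 0
6. p, 0
7. ~<>~(r -> q), 0
8. r -> q, 0
9. q, 0
10. ~(r -> q), 1
11. r, 1
12. ~q, 1
13. p, 1
14. ~<>~(r -> q), 1
15. r -> q, 1
16. q, 1
Accessibility: 0R0, 0R1, 1R1
Branch closes: q and ~q both at 1.
(One branch shown.) All branches close.

Unsatisfiable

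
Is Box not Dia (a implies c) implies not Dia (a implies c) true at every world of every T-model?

Valid in T

Tableau for the negation not (Box not Dia (a implies c) implies not Dia (a implies c)):
1. not (Box not Dia (a implies c) implies not Dia (a implies c)), 0
2. Box not Dia (a implies c), 0   [neg-implies-rule on 1]
3. Dia (a implies c), 0   [neg-implies-rule on 1]
4. not Dia (a implies c), 0   [Box-rule on 2 via 0R0]
5. not (a implies c), 0   [neg-Dia-rule on 4 via 0R0]
6. a, 0   [neg-implies-rule on 5]
7. not c, 0   [neg-implies-rule on 5]
8. a implies c, 1   [Dia-rule on 3: fresh world 1, 0R1]
9. not Dia (a implies c), 1   [Box-rule on 2 via 0R1]
10. not (a implies c), 1   [neg-Dia-rule on 4 via 0R1]
11. a, 1   [neg-implies-rule on 10]
12. not c, 1   [neg-implies-rule on 10]
13. c, 1   [implies-rule on 8 (branches; this branch)]
Accessibility: 0R0, 0R1, 1R1
Branch closes: c and not c both at 1.
All branches of the negation close; one closing branch shown above.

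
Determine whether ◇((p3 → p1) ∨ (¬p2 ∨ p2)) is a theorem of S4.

Yes, valid

Tableau for the negation ¬◇((p3 → p1) ∨ (¬p2 ∨ p2)):
1. ¬◇((p3 → p1) ∨ (¬p2 ∨ p2)), u
2. ¬((p3 → p1) ∨ (¬p2 ∨ p2)), u
3. ¬(p3 → p1), u
4. ¬(¬p2 ∨ p2), u
5. p3, u
6. ¬p1, u
7. p2, u
8. ¬p2, u
Accessibility: uRu
Branch closes: p2 and ¬p2 both at u.
All branches of the negation close; one closing branch shown above.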